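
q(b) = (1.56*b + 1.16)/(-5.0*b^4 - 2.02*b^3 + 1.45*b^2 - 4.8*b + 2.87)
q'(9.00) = 0.00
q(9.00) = -0.00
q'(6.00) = 0.00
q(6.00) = -0.00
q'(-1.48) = 2.29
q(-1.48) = 0.27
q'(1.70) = 0.13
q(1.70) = -0.07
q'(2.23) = 0.04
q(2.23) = -0.03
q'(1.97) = 0.07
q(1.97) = -0.05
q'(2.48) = 0.03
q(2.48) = -0.02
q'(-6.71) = 0.00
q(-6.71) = 0.00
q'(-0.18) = 0.74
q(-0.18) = 0.23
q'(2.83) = 0.02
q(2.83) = -0.02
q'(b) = (1.56*b + 1.16)*(20.0*b^3 + 6.06*b^2 - 2.9*b + 4.8)/(-5.0*b^4 - 2.02*b^3 + 1.45*b^2 - 4.8*b + 2.87)^2 + 1.56/(-5.0*b^4 - 2.02*b^3 + 1.45*b^2 - 4.8*b + 2.87)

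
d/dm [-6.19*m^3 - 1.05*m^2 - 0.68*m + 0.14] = -18.57*m^2 - 2.1*m - 0.68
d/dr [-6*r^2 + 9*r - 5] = 9 - 12*r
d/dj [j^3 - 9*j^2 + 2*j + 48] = 3*j^2 - 18*j + 2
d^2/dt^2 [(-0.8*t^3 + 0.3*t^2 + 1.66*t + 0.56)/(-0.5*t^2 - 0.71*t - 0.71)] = (4.44089209850063e-16*t^4 - 0.378439999999999*t^3 + 2.21868*t^2 + 4.76268*t + 1.20416)/(0.125*t^6 + 0.5325*t^5 + 1.28865*t^4 + 1.870211*t^3 + 1.829883*t^2 + 1.073733*t + 0.357911)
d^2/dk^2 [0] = 0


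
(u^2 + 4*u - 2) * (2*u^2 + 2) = 2*u^4 + 8*u^3 - 2*u^2 + 8*u - 4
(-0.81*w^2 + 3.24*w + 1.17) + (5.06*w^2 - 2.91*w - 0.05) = 4.25*w^2 + 0.33*w + 1.12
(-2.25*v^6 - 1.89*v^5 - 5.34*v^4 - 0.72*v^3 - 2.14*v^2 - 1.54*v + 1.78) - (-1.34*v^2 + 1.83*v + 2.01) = -2.25*v^6 - 1.89*v^5 - 5.34*v^4 - 0.72*v^3 - 0.8*v^2 - 3.37*v - 0.23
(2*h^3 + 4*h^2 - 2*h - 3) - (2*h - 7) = 2*h^3 + 4*h^2 - 4*h + 4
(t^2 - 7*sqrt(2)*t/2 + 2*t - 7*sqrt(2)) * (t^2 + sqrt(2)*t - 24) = t^4 - 5*sqrt(2)*t^3/2 + 2*t^3 - 31*t^2 - 5*sqrt(2)*t^2 - 62*t + 84*sqrt(2)*t + 168*sqrt(2)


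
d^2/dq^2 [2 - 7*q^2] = -14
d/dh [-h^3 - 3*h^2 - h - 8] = -3*h^2 - 6*h - 1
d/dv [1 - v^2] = -2*v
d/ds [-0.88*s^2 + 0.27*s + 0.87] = 0.27 - 1.76*s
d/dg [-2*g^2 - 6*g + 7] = -4*g - 6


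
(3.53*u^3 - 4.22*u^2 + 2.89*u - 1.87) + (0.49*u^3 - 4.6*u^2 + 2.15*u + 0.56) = 4.02*u^3 - 8.82*u^2 + 5.04*u - 1.31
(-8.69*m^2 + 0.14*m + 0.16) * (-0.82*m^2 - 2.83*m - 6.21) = 7.1258*m^4 + 24.4779*m^3 + 53.4375*m^2 - 1.3222*m - 0.9936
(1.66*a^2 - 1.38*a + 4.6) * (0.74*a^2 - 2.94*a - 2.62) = 1.2284*a^4 - 5.9016*a^3 + 3.112*a^2 - 9.9084*a - 12.052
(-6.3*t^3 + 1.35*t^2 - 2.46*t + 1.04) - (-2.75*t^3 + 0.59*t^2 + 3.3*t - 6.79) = -3.55*t^3 + 0.76*t^2 - 5.76*t + 7.83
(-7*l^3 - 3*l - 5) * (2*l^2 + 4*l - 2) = -14*l^5 - 28*l^4 + 8*l^3 - 22*l^2 - 14*l + 10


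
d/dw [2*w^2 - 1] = 4*w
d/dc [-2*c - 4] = -2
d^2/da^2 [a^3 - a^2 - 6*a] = 6*a - 2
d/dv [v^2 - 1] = 2*v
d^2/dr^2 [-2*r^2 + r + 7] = -4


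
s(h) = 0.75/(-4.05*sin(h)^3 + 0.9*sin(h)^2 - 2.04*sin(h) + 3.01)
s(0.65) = 0.62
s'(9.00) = -0.55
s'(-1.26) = 0.04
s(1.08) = -0.86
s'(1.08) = 4.65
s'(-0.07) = 0.17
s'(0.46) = 0.66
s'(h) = 0.75*(12.15*sin(h)^2*cos(h) - 1.8*sin(h)*cos(h) + 2.04*cos(h))/(-4.05*sin(h)^3 + 0.9*sin(h)^2 - 2.04*sin(h) + 3.01)^2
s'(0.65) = 2.21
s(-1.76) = 0.08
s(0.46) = 0.39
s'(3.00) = -0.20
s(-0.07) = 0.24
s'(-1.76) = -0.02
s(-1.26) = 0.08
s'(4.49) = -0.03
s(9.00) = 0.37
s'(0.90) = 12140.25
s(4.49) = 0.08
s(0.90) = 42.56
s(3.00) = 0.27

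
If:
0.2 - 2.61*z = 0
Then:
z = 0.08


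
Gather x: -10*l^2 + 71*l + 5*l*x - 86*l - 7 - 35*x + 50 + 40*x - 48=-10*l^2 - 15*l + x*(5*l + 5) - 5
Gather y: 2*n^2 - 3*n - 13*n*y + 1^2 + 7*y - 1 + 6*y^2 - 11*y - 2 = 2*n^2 - 3*n + 6*y^2 + y*(-13*n - 4) - 2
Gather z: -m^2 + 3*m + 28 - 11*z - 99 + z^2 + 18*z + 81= -m^2 + 3*m + z^2 + 7*z + 10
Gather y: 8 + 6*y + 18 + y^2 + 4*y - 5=y^2 + 10*y + 21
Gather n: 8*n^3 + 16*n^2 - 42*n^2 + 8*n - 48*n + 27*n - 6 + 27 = 8*n^3 - 26*n^2 - 13*n + 21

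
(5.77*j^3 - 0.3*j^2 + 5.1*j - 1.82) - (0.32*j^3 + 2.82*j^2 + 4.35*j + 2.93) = 5.45*j^3 - 3.12*j^2 + 0.75*j - 4.75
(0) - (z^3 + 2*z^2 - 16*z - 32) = -z^3 - 2*z^2 + 16*z + 32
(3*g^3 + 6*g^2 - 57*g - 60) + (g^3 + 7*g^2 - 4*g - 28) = 4*g^3 + 13*g^2 - 61*g - 88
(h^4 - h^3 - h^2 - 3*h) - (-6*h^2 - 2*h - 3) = h^4 - h^3 + 5*h^2 - h + 3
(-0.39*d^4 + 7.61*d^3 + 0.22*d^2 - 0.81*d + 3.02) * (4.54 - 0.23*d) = 0.0897*d^5 - 3.5209*d^4 + 34.4988*d^3 + 1.1851*d^2 - 4.372*d + 13.7108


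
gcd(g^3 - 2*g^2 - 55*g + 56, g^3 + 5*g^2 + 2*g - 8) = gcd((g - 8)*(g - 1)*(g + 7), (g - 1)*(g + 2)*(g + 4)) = g - 1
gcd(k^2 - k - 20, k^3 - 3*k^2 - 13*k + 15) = k - 5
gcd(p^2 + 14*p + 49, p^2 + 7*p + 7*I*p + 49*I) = p + 7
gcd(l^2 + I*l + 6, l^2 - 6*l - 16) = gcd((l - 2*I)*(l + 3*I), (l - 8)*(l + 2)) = 1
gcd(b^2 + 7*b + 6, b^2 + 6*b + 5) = b + 1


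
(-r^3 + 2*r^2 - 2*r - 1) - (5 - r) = -r^3 + 2*r^2 - r - 6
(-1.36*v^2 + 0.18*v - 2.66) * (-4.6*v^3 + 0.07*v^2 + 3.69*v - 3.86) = 6.256*v^5 - 0.9232*v^4 + 7.2302*v^3 + 5.7276*v^2 - 10.5102*v + 10.2676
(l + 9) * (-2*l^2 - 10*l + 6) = -2*l^3 - 28*l^2 - 84*l + 54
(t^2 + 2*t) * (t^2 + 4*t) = t^4 + 6*t^3 + 8*t^2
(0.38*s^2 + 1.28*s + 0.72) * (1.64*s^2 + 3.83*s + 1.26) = 0.6232*s^4 + 3.5546*s^3 + 6.562*s^2 + 4.3704*s + 0.9072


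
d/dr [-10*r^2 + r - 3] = 1 - 20*r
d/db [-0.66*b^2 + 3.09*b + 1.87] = 3.09 - 1.32*b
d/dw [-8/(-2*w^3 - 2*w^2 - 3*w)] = 8*(-6*w^2 - 4*w - 3)/(w^2*(2*w^2 + 2*w + 3)^2)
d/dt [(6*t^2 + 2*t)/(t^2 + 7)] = 2*(-t^2 + 42*t + 7)/(t^4 + 14*t^2 + 49)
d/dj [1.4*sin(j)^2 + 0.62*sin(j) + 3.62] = (2.8*sin(j) + 0.62)*cos(j)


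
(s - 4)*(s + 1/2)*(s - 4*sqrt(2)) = s^3 - 4*sqrt(2)*s^2 - 7*s^2/2 - 2*s + 14*sqrt(2)*s + 8*sqrt(2)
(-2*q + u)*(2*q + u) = -4*q^2 + u^2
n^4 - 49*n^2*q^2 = n^2*(n - 7*q)*(n + 7*q)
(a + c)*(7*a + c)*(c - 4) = 7*a^2*c - 28*a^2 + 8*a*c^2 - 32*a*c + c^3 - 4*c^2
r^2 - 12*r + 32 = (r - 8)*(r - 4)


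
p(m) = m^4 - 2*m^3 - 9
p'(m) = 4*m^3 - 6*m^2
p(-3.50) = 226.81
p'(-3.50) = -245.00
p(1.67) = -10.54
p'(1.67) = 1.90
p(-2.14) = 31.57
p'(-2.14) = -66.68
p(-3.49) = 224.37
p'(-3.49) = -243.11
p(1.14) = -10.27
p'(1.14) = -1.87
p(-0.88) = -7.04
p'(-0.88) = -7.37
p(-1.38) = -0.12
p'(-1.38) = -21.94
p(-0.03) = -9.00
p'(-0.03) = -0.01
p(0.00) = -9.00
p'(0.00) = 0.00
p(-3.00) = 126.00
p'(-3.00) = -162.00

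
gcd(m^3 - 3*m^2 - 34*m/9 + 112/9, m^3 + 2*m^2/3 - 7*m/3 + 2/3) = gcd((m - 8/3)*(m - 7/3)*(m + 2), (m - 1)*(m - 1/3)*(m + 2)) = m + 2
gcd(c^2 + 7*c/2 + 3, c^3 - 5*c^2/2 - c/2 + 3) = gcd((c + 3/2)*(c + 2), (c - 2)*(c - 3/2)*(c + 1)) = 1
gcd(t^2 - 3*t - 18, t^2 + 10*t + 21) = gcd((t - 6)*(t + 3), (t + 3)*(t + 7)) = t + 3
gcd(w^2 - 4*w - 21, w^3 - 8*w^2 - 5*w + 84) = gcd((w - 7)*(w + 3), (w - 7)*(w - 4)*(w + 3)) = w^2 - 4*w - 21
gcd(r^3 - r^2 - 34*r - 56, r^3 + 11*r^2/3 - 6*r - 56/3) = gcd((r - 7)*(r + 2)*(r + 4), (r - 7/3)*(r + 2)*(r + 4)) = r^2 + 6*r + 8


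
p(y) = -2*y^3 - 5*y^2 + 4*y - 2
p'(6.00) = -272.00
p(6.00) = -590.00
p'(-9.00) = -392.00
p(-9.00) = 1015.00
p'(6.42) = -307.50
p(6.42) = -711.62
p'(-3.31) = -28.64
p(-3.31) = 2.51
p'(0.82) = -8.23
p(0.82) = -3.18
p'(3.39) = -98.85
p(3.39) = -123.82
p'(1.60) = -27.36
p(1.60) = -16.59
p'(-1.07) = 7.83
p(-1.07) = -9.55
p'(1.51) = -24.78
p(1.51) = -14.25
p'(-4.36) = -66.46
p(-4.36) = 51.28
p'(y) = -6*y^2 - 10*y + 4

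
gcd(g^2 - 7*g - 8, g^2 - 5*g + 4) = 1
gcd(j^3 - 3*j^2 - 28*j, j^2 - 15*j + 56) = j - 7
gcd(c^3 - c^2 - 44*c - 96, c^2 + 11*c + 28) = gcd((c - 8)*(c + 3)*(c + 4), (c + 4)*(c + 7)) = c + 4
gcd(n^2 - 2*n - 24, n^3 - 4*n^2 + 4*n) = 1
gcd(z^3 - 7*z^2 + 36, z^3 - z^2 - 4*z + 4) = z + 2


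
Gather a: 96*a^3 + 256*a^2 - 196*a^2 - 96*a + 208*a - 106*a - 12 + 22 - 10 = 96*a^3 + 60*a^2 + 6*a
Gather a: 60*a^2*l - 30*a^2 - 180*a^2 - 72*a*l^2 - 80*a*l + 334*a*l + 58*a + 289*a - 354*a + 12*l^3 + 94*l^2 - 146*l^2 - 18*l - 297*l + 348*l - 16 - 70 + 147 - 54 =a^2*(60*l - 210) + a*(-72*l^2 + 254*l - 7) + 12*l^3 - 52*l^2 + 33*l + 7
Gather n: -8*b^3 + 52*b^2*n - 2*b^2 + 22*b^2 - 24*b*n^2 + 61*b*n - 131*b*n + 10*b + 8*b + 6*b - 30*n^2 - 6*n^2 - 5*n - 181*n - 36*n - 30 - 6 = -8*b^3 + 20*b^2 + 24*b + n^2*(-24*b - 36) + n*(52*b^2 - 70*b - 222) - 36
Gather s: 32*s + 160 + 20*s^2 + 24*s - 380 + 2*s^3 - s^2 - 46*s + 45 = 2*s^3 + 19*s^2 + 10*s - 175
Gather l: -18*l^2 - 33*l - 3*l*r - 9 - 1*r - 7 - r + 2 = -18*l^2 + l*(-3*r - 33) - 2*r - 14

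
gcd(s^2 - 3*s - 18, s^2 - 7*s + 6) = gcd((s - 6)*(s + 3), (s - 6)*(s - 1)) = s - 6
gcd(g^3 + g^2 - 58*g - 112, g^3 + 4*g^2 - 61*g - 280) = g^2 - g - 56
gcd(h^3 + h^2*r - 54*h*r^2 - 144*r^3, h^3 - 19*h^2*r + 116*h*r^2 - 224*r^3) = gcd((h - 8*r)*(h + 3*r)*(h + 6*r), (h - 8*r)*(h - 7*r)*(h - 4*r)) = -h + 8*r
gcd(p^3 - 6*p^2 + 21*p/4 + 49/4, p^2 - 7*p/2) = p - 7/2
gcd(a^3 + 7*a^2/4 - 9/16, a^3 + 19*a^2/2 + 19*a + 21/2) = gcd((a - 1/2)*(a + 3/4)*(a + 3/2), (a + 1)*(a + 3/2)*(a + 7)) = a + 3/2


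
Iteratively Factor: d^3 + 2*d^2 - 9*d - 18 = (d + 3)*(d^2 - d - 6) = (d + 2)*(d + 3)*(d - 3)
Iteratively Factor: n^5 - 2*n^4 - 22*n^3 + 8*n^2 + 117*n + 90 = (n + 3)*(n^4 - 5*n^3 - 7*n^2 + 29*n + 30) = (n + 2)*(n + 3)*(n^3 - 7*n^2 + 7*n + 15) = (n - 3)*(n + 2)*(n + 3)*(n^2 - 4*n - 5) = (n - 5)*(n - 3)*(n + 2)*(n + 3)*(n + 1)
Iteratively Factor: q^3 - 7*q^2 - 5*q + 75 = (q + 3)*(q^2 - 10*q + 25) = (q - 5)*(q + 3)*(q - 5)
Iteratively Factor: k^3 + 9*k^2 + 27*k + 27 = (k + 3)*(k^2 + 6*k + 9) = (k + 3)^2*(k + 3)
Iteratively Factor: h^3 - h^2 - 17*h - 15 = (h + 3)*(h^2 - 4*h - 5) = (h + 1)*(h + 3)*(h - 5)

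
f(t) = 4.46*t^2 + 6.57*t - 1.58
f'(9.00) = 86.85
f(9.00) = 418.81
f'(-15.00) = -127.23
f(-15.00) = 903.37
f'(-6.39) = -50.43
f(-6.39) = 138.55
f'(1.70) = 21.73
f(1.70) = 22.48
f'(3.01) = 33.42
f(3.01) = 58.60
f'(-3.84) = -27.68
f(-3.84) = 38.96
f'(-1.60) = -7.70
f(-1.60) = -0.67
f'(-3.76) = -26.97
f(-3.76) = 36.77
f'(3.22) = 35.29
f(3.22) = 65.82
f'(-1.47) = -6.54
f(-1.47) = -1.60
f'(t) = 8.92*t + 6.57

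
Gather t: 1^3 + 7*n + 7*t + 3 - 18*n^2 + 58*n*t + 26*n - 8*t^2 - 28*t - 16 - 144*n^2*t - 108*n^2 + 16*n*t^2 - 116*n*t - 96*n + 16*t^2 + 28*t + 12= -126*n^2 - 63*n + t^2*(16*n + 8) + t*(-144*n^2 - 58*n + 7)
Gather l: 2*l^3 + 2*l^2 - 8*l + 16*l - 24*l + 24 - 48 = 2*l^3 + 2*l^2 - 16*l - 24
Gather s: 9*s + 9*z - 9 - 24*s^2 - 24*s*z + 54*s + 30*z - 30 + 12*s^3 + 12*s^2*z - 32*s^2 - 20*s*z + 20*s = 12*s^3 + s^2*(12*z - 56) + s*(83 - 44*z) + 39*z - 39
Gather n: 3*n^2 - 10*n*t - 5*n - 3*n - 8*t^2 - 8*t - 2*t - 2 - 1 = 3*n^2 + n*(-10*t - 8) - 8*t^2 - 10*t - 3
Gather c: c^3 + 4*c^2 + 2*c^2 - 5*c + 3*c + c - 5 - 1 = c^3 + 6*c^2 - c - 6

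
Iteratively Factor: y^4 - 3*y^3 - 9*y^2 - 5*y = (y - 5)*(y^3 + 2*y^2 + y) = (y - 5)*(y + 1)*(y^2 + y) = (y - 5)*(y + 1)^2*(y)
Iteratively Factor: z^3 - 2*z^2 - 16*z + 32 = (z + 4)*(z^2 - 6*z + 8) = (z - 4)*(z + 4)*(z - 2)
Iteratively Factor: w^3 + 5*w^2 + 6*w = (w + 2)*(w^2 + 3*w) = (w + 2)*(w + 3)*(w)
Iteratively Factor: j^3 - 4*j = (j - 2)*(j^2 + 2*j) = (j - 2)*(j + 2)*(j)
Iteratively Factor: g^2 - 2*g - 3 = (g + 1)*(g - 3)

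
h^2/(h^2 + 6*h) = h/(h + 6)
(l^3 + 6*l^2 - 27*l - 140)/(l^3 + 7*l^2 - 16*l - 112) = (l - 5)/(l - 4)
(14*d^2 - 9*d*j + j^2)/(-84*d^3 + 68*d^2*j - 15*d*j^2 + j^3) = -1/(6*d - j)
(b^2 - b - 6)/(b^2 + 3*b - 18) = (b + 2)/(b + 6)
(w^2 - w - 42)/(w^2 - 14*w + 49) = (w + 6)/(w - 7)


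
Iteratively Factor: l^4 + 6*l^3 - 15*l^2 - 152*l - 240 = (l - 5)*(l^3 + 11*l^2 + 40*l + 48) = (l - 5)*(l + 4)*(l^2 + 7*l + 12) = (l - 5)*(l + 4)^2*(l + 3)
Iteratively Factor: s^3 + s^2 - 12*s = (s - 3)*(s^2 + 4*s) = (s - 3)*(s + 4)*(s)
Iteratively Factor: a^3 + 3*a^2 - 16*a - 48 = (a + 4)*(a^2 - a - 12) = (a - 4)*(a + 4)*(a + 3)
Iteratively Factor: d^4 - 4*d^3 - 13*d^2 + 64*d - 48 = (d - 4)*(d^3 - 13*d + 12) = (d - 4)*(d + 4)*(d^2 - 4*d + 3) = (d - 4)*(d - 3)*(d + 4)*(d - 1)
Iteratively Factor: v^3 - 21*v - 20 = (v + 4)*(v^2 - 4*v - 5) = (v + 1)*(v + 4)*(v - 5)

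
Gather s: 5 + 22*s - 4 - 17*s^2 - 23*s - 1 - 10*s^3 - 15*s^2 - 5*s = -10*s^3 - 32*s^2 - 6*s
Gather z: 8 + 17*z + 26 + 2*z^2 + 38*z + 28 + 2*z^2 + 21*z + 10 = 4*z^2 + 76*z + 72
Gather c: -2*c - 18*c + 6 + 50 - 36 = 20 - 20*c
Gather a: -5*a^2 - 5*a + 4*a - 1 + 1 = -5*a^2 - a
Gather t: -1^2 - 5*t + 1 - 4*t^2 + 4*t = -4*t^2 - t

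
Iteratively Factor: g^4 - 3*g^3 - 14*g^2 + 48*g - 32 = (g + 4)*(g^3 - 7*g^2 + 14*g - 8) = (g - 1)*(g + 4)*(g^2 - 6*g + 8) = (g - 2)*(g - 1)*(g + 4)*(g - 4)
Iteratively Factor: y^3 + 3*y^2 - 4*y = (y)*(y^2 + 3*y - 4) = y*(y + 4)*(y - 1)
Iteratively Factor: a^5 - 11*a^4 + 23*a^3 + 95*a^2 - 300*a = (a - 5)*(a^4 - 6*a^3 - 7*a^2 + 60*a) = (a - 5)^2*(a^3 - a^2 - 12*a) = (a - 5)^2*(a - 4)*(a^2 + 3*a) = (a - 5)^2*(a - 4)*(a + 3)*(a)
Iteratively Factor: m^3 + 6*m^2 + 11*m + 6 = (m + 1)*(m^2 + 5*m + 6) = (m + 1)*(m + 3)*(m + 2)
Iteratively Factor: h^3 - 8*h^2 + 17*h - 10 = (h - 2)*(h^2 - 6*h + 5) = (h - 2)*(h - 1)*(h - 5)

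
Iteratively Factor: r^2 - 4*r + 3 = (r - 1)*(r - 3)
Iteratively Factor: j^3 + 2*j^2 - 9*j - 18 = (j + 3)*(j^2 - j - 6) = (j - 3)*(j + 3)*(j + 2)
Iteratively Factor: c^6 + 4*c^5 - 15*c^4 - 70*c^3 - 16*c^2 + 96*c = (c + 2)*(c^5 + 2*c^4 - 19*c^3 - 32*c^2 + 48*c) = (c + 2)*(c + 3)*(c^4 - c^3 - 16*c^2 + 16*c) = (c + 2)*(c + 3)*(c + 4)*(c^3 - 5*c^2 + 4*c) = c*(c + 2)*(c + 3)*(c + 4)*(c^2 - 5*c + 4) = c*(c - 4)*(c + 2)*(c + 3)*(c + 4)*(c - 1)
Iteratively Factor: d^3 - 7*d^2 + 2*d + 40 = (d + 2)*(d^2 - 9*d + 20) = (d - 5)*(d + 2)*(d - 4)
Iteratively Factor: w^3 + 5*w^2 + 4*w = (w)*(w^2 + 5*w + 4) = w*(w + 4)*(w + 1)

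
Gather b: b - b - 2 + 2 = 0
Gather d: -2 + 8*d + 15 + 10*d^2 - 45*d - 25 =10*d^2 - 37*d - 12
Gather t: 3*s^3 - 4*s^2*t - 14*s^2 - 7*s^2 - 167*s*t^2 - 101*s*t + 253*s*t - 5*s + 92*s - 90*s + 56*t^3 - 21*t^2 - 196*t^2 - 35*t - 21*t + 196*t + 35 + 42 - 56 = 3*s^3 - 21*s^2 - 3*s + 56*t^3 + t^2*(-167*s - 217) + t*(-4*s^2 + 152*s + 140) + 21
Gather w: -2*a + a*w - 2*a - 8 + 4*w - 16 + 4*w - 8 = -4*a + w*(a + 8) - 32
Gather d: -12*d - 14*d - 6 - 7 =-26*d - 13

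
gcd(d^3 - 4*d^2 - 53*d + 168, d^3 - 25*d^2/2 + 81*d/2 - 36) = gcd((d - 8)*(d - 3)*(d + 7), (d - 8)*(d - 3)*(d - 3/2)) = d^2 - 11*d + 24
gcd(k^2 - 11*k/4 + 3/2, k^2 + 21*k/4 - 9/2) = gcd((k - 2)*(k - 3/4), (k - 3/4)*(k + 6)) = k - 3/4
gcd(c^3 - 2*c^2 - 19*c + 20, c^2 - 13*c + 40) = c - 5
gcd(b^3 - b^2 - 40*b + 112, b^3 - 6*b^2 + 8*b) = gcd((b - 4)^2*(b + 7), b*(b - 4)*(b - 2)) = b - 4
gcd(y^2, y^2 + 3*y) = y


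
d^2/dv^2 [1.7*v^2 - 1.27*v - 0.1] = 3.40000000000000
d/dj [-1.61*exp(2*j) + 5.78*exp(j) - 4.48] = (5.78 - 3.22*exp(j))*exp(j)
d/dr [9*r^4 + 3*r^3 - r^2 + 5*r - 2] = 36*r^3 + 9*r^2 - 2*r + 5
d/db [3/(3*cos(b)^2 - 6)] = 4*sin(2*b)/(3 - cos(2*b))^2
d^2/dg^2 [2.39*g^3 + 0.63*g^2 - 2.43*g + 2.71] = 14.34*g + 1.26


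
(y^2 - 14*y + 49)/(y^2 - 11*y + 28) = (y - 7)/(y - 4)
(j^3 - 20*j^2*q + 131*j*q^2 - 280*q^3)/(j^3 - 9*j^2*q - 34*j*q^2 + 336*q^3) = (j - 5*q)/(j + 6*q)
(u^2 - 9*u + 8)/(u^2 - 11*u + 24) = (u - 1)/(u - 3)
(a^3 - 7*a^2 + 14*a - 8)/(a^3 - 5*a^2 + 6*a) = (a^2 - 5*a + 4)/(a*(a - 3))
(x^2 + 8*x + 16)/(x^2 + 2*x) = (x^2 + 8*x + 16)/(x*(x + 2))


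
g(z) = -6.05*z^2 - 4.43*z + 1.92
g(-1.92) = -11.88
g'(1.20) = -18.95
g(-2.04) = -14.22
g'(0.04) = -4.91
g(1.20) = -12.11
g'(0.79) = -13.99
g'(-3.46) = 37.44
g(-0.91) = 0.94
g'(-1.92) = 18.80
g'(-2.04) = 20.25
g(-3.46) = -55.18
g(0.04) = 1.73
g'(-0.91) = 6.58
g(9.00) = -528.00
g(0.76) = -4.94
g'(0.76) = -13.63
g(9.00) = -528.00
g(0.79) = -5.36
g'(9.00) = -113.33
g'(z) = -12.1*z - 4.43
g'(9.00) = -113.33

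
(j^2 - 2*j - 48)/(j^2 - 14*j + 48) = (j + 6)/(j - 6)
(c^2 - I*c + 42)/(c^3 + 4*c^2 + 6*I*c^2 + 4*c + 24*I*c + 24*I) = (c - 7*I)/(c^2 + 4*c + 4)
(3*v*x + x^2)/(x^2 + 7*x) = (3*v + x)/(x + 7)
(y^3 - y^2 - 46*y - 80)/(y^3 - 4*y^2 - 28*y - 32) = (y + 5)/(y + 2)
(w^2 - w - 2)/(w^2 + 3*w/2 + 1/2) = 2*(w - 2)/(2*w + 1)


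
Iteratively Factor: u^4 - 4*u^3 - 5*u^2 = (u - 5)*(u^3 + u^2) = u*(u - 5)*(u^2 + u) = u*(u - 5)*(u + 1)*(u)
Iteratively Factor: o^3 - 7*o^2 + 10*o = (o)*(o^2 - 7*o + 10) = o*(o - 5)*(o - 2)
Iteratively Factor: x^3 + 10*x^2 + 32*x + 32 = (x + 2)*(x^2 + 8*x + 16) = (x + 2)*(x + 4)*(x + 4)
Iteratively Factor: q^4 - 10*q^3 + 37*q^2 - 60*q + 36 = (q - 3)*(q^3 - 7*q^2 + 16*q - 12) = (q - 3)*(q - 2)*(q^2 - 5*q + 6) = (q - 3)*(q - 2)^2*(q - 3)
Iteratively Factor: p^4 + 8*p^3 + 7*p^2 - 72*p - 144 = (p + 4)*(p^3 + 4*p^2 - 9*p - 36) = (p + 4)^2*(p^2 - 9) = (p + 3)*(p + 4)^2*(p - 3)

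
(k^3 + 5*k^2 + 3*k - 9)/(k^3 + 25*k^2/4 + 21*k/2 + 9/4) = 4*(k - 1)/(4*k + 1)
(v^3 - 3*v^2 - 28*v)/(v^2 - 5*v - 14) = v*(v + 4)/(v + 2)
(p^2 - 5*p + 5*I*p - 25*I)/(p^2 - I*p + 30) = (p - 5)/(p - 6*I)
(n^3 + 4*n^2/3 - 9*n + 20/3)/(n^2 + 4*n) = n - 8/3 + 5/(3*n)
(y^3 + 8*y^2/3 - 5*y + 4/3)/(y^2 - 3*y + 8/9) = 3*(y^2 + 3*y - 4)/(3*y - 8)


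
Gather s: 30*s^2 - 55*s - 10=30*s^2 - 55*s - 10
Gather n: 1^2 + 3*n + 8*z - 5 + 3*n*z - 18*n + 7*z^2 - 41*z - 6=n*(3*z - 15) + 7*z^2 - 33*z - 10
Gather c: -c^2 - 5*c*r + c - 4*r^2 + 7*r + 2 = -c^2 + c*(1 - 5*r) - 4*r^2 + 7*r + 2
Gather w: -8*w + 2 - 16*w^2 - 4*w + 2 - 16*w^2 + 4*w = -32*w^2 - 8*w + 4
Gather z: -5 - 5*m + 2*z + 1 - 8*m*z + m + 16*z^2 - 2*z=-8*m*z - 4*m + 16*z^2 - 4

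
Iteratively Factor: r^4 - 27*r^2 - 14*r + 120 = (r - 5)*(r^3 + 5*r^2 - 2*r - 24) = (r - 5)*(r - 2)*(r^2 + 7*r + 12) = (r - 5)*(r - 2)*(r + 4)*(r + 3)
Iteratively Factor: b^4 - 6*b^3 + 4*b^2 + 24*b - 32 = (b - 4)*(b^3 - 2*b^2 - 4*b + 8) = (b - 4)*(b - 2)*(b^2 - 4) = (b - 4)*(b - 2)*(b + 2)*(b - 2)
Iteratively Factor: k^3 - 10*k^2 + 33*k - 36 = (k - 3)*(k^2 - 7*k + 12) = (k - 3)^2*(k - 4)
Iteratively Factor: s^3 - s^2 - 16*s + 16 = (s + 4)*(s^2 - 5*s + 4) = (s - 4)*(s + 4)*(s - 1)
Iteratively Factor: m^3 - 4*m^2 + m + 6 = (m - 3)*(m^2 - m - 2) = (m - 3)*(m - 2)*(m + 1)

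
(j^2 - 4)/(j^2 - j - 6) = (j - 2)/(j - 3)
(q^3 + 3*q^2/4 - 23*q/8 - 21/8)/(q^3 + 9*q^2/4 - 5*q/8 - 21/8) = (4*q^2 - 3*q - 7)/(4*q^2 + 3*q - 7)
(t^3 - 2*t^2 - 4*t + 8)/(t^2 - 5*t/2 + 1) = 2*(t^2 - 4)/(2*t - 1)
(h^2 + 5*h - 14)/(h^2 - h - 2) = (h + 7)/(h + 1)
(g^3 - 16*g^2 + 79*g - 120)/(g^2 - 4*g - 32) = (g^2 - 8*g + 15)/(g + 4)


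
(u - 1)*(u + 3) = u^2 + 2*u - 3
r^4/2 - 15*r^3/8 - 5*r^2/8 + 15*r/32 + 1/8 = (r/2 + 1/4)*(r - 4)*(r - 1/2)*(r + 1/4)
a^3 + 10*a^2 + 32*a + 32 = (a + 2)*(a + 4)^2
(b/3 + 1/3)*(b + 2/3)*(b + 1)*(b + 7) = b^4/3 + 29*b^3/9 + 7*b^2 + 17*b/3 + 14/9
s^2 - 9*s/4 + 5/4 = (s - 5/4)*(s - 1)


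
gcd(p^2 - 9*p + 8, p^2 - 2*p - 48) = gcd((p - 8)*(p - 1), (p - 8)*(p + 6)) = p - 8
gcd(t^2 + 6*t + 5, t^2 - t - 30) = t + 5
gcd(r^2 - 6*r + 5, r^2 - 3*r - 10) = r - 5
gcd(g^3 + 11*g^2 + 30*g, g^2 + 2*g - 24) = g + 6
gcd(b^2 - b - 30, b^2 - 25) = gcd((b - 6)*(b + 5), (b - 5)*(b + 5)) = b + 5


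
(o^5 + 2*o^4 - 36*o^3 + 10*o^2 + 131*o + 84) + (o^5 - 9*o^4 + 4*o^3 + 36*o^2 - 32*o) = 2*o^5 - 7*o^4 - 32*o^3 + 46*o^2 + 99*o + 84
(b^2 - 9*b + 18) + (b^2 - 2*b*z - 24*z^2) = 2*b^2 - 2*b*z - 9*b - 24*z^2 + 18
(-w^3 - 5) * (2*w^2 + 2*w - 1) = -2*w^5 - 2*w^4 + w^3 - 10*w^2 - 10*w + 5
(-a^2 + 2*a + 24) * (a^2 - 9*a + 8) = -a^4 + 11*a^3 - 2*a^2 - 200*a + 192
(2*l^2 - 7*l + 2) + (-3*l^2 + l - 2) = -l^2 - 6*l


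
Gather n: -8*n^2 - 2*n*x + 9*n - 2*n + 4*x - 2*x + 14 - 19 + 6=-8*n^2 + n*(7 - 2*x) + 2*x + 1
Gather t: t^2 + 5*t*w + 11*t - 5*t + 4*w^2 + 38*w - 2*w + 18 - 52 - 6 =t^2 + t*(5*w + 6) + 4*w^2 + 36*w - 40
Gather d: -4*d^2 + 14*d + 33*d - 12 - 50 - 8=-4*d^2 + 47*d - 70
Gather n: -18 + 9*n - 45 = 9*n - 63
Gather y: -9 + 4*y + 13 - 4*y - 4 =0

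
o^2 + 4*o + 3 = (o + 1)*(o + 3)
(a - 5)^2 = a^2 - 10*a + 25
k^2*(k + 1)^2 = k^4 + 2*k^3 + k^2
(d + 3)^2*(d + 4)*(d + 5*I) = d^4 + 10*d^3 + 5*I*d^3 + 33*d^2 + 50*I*d^2 + 36*d + 165*I*d + 180*I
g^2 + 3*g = g*(g + 3)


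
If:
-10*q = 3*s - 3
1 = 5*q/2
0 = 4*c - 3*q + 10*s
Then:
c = 17/15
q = 2/5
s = -1/3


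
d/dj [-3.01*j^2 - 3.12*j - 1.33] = -6.02*j - 3.12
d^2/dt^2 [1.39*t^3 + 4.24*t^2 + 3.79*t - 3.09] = 8.34*t + 8.48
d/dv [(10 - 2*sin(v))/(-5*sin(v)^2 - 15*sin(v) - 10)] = 2*(10*sin(v) + cos(v)^2 + 16)*cos(v)/(5*(sin(v)^2 + 3*sin(v) + 2)^2)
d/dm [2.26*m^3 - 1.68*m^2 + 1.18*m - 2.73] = 6.78*m^2 - 3.36*m + 1.18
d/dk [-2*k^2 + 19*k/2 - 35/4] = 19/2 - 4*k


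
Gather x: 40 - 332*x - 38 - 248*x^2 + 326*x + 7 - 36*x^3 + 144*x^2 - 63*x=-36*x^3 - 104*x^2 - 69*x + 9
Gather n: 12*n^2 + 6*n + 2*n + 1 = 12*n^2 + 8*n + 1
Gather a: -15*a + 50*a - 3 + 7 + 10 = 35*a + 14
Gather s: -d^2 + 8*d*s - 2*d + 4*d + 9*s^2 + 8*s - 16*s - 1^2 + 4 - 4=-d^2 + 2*d + 9*s^2 + s*(8*d - 8) - 1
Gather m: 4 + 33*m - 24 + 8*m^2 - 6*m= 8*m^2 + 27*m - 20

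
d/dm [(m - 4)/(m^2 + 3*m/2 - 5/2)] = 2*(-2*m^2 + 16*m + 7)/(4*m^4 + 12*m^3 - 11*m^2 - 30*m + 25)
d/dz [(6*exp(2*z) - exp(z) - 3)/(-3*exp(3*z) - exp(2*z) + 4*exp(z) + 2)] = (18*exp(4*z) - 6*exp(3*z) - 4*exp(2*z) + 18*exp(z) + 10)*exp(z)/(9*exp(6*z) + 6*exp(5*z) - 23*exp(4*z) - 20*exp(3*z) + 12*exp(2*z) + 16*exp(z) + 4)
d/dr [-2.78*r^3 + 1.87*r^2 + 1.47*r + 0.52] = -8.34*r^2 + 3.74*r + 1.47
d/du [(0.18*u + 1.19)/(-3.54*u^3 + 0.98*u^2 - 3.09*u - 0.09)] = (1.2744*u^3 + 12.4614*u^2 - 2.3324*u + 3.6609)/(12.5316*u^6 - 6.9384*u^5 + 22.8376*u^4 - 5.4192*u^3 + 9.3717*u^2 + 0.5562*u + 0.0081)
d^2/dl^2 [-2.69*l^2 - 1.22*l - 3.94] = -5.38000000000000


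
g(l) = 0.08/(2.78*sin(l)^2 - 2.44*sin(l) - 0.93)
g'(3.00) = -0.09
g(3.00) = -0.07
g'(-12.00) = -0.02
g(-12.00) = -0.06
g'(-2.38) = -0.08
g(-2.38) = 0.04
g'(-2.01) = -0.02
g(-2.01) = 0.02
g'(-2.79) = -5.68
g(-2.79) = 0.33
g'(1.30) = -0.13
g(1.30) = -0.11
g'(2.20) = 0.08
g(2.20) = -0.07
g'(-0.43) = 1.06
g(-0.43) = 0.14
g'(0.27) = 0.04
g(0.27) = -0.06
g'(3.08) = -0.15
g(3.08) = -0.07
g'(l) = 0.08*(-5.56*sin(l)*cos(l) + 2.44*cos(l))/(2.78*sin(l)^2 - 2.44*sin(l) - 0.93)^2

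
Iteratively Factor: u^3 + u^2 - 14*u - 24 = (u + 2)*(u^2 - u - 12) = (u - 4)*(u + 2)*(u + 3)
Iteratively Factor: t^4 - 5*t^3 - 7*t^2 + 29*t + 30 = (t - 5)*(t^3 - 7*t - 6) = (t - 5)*(t + 2)*(t^2 - 2*t - 3) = (t - 5)*(t + 1)*(t + 2)*(t - 3)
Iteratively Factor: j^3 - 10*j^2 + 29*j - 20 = (j - 1)*(j^2 - 9*j + 20) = (j - 5)*(j - 1)*(j - 4)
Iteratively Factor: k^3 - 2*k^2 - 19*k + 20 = (k + 4)*(k^2 - 6*k + 5) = (k - 1)*(k + 4)*(k - 5)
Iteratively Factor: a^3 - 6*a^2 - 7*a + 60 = (a - 5)*(a^2 - a - 12) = (a - 5)*(a - 4)*(a + 3)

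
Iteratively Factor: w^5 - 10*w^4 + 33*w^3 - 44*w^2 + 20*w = (w - 5)*(w^4 - 5*w^3 + 8*w^2 - 4*w) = (w - 5)*(w - 2)*(w^3 - 3*w^2 + 2*w) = w*(w - 5)*(w - 2)*(w^2 - 3*w + 2) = w*(w - 5)*(w - 2)*(w - 1)*(w - 2)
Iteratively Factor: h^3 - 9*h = (h - 3)*(h^2 + 3*h) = h*(h - 3)*(h + 3)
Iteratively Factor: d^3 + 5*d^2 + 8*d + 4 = (d + 1)*(d^2 + 4*d + 4) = (d + 1)*(d + 2)*(d + 2)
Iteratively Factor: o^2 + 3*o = (o + 3)*(o)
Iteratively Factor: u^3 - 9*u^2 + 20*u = (u)*(u^2 - 9*u + 20) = u*(u - 4)*(u - 5)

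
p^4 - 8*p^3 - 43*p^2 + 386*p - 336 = (p - 8)*(p - 6)*(p - 1)*(p + 7)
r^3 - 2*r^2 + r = r*(r - 1)^2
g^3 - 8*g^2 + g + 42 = (g - 7)*(g - 3)*(g + 2)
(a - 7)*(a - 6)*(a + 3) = a^3 - 10*a^2 + 3*a + 126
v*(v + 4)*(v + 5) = v^3 + 9*v^2 + 20*v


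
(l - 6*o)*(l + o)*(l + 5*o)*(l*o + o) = l^4*o + l^3*o - 31*l^2*o^3 - 30*l*o^4 - 31*l*o^3 - 30*o^4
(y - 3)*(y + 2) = y^2 - y - 6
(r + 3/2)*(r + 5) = r^2 + 13*r/2 + 15/2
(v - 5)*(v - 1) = v^2 - 6*v + 5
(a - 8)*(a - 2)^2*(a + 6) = a^4 - 6*a^3 - 36*a^2 + 184*a - 192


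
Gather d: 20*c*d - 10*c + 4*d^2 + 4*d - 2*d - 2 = -10*c + 4*d^2 + d*(20*c + 2) - 2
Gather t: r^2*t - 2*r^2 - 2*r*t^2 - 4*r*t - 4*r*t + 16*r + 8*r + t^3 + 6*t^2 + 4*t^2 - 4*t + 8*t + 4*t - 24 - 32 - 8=-2*r^2 + 24*r + t^3 + t^2*(10 - 2*r) + t*(r^2 - 8*r + 8) - 64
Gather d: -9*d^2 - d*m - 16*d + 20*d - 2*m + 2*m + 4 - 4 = -9*d^2 + d*(4 - m)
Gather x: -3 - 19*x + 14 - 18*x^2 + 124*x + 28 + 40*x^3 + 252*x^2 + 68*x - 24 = 40*x^3 + 234*x^2 + 173*x + 15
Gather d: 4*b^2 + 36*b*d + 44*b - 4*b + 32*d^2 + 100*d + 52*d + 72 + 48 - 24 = 4*b^2 + 40*b + 32*d^2 + d*(36*b + 152) + 96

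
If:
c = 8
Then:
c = 8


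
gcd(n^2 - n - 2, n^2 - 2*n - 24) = 1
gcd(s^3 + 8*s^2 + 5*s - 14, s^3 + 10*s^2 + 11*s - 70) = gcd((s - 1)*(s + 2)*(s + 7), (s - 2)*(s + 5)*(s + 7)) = s + 7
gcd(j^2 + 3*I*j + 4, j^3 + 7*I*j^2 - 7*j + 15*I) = j - I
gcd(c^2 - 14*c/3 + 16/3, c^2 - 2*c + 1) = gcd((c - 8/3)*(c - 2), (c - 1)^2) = 1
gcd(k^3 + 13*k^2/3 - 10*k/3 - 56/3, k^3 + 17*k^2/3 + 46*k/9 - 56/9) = k^2 + 19*k/3 + 28/3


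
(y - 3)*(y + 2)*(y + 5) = y^3 + 4*y^2 - 11*y - 30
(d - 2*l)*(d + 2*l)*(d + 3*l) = d^3 + 3*d^2*l - 4*d*l^2 - 12*l^3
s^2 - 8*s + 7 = (s - 7)*(s - 1)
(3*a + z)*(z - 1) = 3*a*z - 3*a + z^2 - z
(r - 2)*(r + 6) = r^2 + 4*r - 12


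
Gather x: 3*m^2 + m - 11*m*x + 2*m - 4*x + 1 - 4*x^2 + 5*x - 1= 3*m^2 + 3*m - 4*x^2 + x*(1 - 11*m)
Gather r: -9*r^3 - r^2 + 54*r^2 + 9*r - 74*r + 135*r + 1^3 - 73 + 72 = -9*r^3 + 53*r^2 + 70*r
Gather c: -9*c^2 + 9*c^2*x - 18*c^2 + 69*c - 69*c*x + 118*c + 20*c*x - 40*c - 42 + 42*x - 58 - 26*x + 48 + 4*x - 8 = c^2*(9*x - 27) + c*(147 - 49*x) + 20*x - 60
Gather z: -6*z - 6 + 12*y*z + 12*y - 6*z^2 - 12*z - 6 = 12*y - 6*z^2 + z*(12*y - 18) - 12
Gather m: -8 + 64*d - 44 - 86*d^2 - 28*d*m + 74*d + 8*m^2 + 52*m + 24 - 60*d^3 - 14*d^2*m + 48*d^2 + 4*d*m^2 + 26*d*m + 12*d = -60*d^3 - 38*d^2 + 150*d + m^2*(4*d + 8) + m*(-14*d^2 - 2*d + 52) - 28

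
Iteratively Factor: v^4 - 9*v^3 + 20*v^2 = (v - 4)*(v^3 - 5*v^2) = v*(v - 4)*(v^2 - 5*v) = v^2*(v - 4)*(v - 5)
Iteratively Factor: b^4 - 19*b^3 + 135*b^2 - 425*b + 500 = (b - 5)*(b^3 - 14*b^2 + 65*b - 100) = (b - 5)^2*(b^2 - 9*b + 20) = (b - 5)^3*(b - 4)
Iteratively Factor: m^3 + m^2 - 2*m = (m)*(m^2 + m - 2) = m*(m - 1)*(m + 2)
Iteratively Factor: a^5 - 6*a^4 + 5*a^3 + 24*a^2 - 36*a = (a)*(a^4 - 6*a^3 + 5*a^2 + 24*a - 36) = a*(a + 2)*(a^3 - 8*a^2 + 21*a - 18) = a*(a - 3)*(a + 2)*(a^2 - 5*a + 6) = a*(a - 3)^2*(a + 2)*(a - 2)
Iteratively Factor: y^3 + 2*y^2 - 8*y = (y)*(y^2 + 2*y - 8) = y*(y - 2)*(y + 4)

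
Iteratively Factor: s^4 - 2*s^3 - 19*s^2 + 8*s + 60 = (s + 2)*(s^3 - 4*s^2 - 11*s + 30) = (s + 2)*(s + 3)*(s^2 - 7*s + 10) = (s - 2)*(s + 2)*(s + 3)*(s - 5)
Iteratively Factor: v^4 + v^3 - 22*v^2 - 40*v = (v + 2)*(v^3 - v^2 - 20*v) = v*(v + 2)*(v^2 - v - 20) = v*(v + 2)*(v + 4)*(v - 5)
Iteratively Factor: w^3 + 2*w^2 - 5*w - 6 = (w - 2)*(w^2 + 4*w + 3) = (w - 2)*(w + 3)*(w + 1)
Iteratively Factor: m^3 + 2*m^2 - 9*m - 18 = (m + 3)*(m^2 - m - 6) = (m + 2)*(m + 3)*(m - 3)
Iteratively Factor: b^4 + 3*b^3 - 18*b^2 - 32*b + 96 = (b + 4)*(b^3 - b^2 - 14*b + 24) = (b - 2)*(b + 4)*(b^2 + b - 12) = (b - 3)*(b - 2)*(b + 4)*(b + 4)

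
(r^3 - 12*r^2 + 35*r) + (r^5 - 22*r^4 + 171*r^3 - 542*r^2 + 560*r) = r^5 - 22*r^4 + 172*r^3 - 554*r^2 + 595*r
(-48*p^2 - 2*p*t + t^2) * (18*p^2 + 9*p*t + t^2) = -864*p^4 - 468*p^3*t - 48*p^2*t^2 + 7*p*t^3 + t^4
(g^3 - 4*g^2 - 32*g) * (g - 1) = g^4 - 5*g^3 - 28*g^2 + 32*g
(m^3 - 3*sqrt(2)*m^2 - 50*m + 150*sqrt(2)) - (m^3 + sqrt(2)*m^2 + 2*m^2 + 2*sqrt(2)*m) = -4*sqrt(2)*m^2 - 2*m^2 - 50*m - 2*sqrt(2)*m + 150*sqrt(2)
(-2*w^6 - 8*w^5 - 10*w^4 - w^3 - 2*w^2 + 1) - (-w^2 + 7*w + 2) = -2*w^6 - 8*w^5 - 10*w^4 - w^3 - w^2 - 7*w - 1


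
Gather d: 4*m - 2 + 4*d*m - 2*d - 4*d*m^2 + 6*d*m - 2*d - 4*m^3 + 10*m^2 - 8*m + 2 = d*(-4*m^2 + 10*m - 4) - 4*m^3 + 10*m^2 - 4*m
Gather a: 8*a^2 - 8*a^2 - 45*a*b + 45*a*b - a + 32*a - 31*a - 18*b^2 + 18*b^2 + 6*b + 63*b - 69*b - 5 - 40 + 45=0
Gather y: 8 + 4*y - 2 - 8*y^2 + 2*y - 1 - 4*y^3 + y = -4*y^3 - 8*y^2 + 7*y + 5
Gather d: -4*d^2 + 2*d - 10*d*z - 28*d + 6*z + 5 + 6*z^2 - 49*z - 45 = -4*d^2 + d*(-10*z - 26) + 6*z^2 - 43*z - 40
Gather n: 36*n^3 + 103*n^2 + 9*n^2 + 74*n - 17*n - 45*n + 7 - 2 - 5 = 36*n^3 + 112*n^2 + 12*n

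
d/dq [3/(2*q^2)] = -3/q^3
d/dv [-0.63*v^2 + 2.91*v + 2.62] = 2.91 - 1.26*v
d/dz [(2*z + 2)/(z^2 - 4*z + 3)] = 2*(z^2 - 4*z - 2*(z - 2)*(z + 1) + 3)/(z^2 - 4*z + 3)^2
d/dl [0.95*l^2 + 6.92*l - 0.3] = 1.9*l + 6.92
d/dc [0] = 0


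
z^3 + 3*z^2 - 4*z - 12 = (z - 2)*(z + 2)*(z + 3)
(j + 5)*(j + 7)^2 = j^3 + 19*j^2 + 119*j + 245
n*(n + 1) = n^2 + n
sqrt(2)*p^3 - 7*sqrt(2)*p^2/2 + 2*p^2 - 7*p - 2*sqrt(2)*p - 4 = (p - 4)*(p + sqrt(2))*(sqrt(2)*p + sqrt(2)/2)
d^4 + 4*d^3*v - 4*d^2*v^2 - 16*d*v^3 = d*(d - 2*v)*(d + 2*v)*(d + 4*v)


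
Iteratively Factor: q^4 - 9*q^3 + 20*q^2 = (q - 4)*(q^3 - 5*q^2) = q*(q - 4)*(q^2 - 5*q) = q*(q - 5)*(q - 4)*(q)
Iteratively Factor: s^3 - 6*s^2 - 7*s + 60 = (s - 4)*(s^2 - 2*s - 15) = (s - 5)*(s - 4)*(s + 3)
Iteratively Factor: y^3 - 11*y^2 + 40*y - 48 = (y - 3)*(y^2 - 8*y + 16) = (y - 4)*(y - 3)*(y - 4)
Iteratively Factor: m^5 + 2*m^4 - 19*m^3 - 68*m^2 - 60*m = (m + 3)*(m^4 - m^3 - 16*m^2 - 20*m) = (m - 5)*(m + 3)*(m^3 + 4*m^2 + 4*m) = (m - 5)*(m + 2)*(m + 3)*(m^2 + 2*m) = m*(m - 5)*(m + 2)*(m + 3)*(m + 2)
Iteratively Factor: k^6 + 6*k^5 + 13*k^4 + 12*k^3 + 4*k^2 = (k + 1)*(k^5 + 5*k^4 + 8*k^3 + 4*k^2) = (k + 1)^2*(k^4 + 4*k^3 + 4*k^2) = k*(k + 1)^2*(k^3 + 4*k^2 + 4*k) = k*(k + 1)^2*(k + 2)*(k^2 + 2*k) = k^2*(k + 1)^2*(k + 2)*(k + 2)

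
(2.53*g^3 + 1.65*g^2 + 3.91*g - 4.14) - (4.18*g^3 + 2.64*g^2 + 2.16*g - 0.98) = -1.65*g^3 - 0.99*g^2 + 1.75*g - 3.16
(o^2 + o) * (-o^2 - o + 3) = -o^4 - 2*o^3 + 2*o^2 + 3*o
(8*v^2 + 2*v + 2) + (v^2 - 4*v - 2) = 9*v^2 - 2*v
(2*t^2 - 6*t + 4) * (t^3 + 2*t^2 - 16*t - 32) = 2*t^5 - 2*t^4 - 40*t^3 + 40*t^2 + 128*t - 128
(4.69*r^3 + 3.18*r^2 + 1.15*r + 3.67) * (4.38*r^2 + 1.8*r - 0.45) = 20.5422*r^5 + 22.3704*r^4 + 8.6505*r^3 + 16.7136*r^2 + 6.0885*r - 1.6515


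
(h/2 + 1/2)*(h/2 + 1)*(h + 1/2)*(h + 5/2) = h^4/4 + 3*h^3/2 + 49*h^2/16 + 39*h/16 + 5/8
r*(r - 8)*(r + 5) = r^3 - 3*r^2 - 40*r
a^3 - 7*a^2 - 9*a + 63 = (a - 7)*(a - 3)*(a + 3)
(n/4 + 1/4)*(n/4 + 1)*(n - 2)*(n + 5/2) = n^4/16 + 11*n^3/32 + 3*n^2/32 - 23*n/16 - 5/4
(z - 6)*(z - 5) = z^2 - 11*z + 30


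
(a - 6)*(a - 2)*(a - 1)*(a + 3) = a^4 - 6*a^3 - 7*a^2 + 48*a - 36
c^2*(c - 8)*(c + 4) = c^4 - 4*c^3 - 32*c^2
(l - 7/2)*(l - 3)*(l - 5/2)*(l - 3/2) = l^4 - 21*l^3/2 + 161*l^2/4 - 531*l/8 + 315/8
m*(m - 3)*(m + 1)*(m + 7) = m^4 + 5*m^3 - 17*m^2 - 21*m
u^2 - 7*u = u*(u - 7)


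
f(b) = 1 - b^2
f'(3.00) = -6.00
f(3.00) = -8.00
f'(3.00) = -6.00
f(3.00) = -8.00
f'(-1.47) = 2.94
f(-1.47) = -1.16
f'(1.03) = -2.06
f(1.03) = -0.06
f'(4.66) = -9.32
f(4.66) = -20.72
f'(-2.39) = 4.78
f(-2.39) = -4.71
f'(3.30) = -6.60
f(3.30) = -9.89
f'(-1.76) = 3.52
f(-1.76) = -2.10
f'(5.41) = -10.82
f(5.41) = -28.27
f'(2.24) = -4.48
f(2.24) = -4.02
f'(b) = -2*b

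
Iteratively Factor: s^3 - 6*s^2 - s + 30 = (s + 2)*(s^2 - 8*s + 15) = (s - 5)*(s + 2)*(s - 3)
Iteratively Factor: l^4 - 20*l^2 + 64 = (l - 4)*(l^3 + 4*l^2 - 4*l - 16) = (l - 4)*(l + 2)*(l^2 + 2*l - 8) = (l - 4)*(l + 2)*(l + 4)*(l - 2)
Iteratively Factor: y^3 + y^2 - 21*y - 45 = (y - 5)*(y^2 + 6*y + 9) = (y - 5)*(y + 3)*(y + 3)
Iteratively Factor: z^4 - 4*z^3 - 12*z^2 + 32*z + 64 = (z + 2)*(z^3 - 6*z^2 + 32) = (z - 4)*(z + 2)*(z^2 - 2*z - 8) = (z - 4)^2*(z + 2)*(z + 2)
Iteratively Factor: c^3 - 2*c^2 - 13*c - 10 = (c + 1)*(c^2 - 3*c - 10) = (c - 5)*(c + 1)*(c + 2)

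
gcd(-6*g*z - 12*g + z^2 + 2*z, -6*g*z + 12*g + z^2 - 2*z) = -6*g + z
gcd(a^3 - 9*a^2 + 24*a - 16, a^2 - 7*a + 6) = a - 1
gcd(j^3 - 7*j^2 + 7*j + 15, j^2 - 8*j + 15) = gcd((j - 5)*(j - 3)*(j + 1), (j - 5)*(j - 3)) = j^2 - 8*j + 15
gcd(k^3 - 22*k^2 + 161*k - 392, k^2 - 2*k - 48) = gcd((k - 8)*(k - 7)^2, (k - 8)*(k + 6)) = k - 8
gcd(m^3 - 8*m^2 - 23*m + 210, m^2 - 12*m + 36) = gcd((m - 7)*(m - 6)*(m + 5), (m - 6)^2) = m - 6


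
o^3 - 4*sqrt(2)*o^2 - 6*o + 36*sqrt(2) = (o - 3*sqrt(2))^2*(o + 2*sqrt(2))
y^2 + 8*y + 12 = (y + 2)*(y + 6)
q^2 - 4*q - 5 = (q - 5)*(q + 1)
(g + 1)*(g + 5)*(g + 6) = g^3 + 12*g^2 + 41*g + 30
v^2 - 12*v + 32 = (v - 8)*(v - 4)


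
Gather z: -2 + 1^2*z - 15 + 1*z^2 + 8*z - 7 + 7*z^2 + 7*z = 8*z^2 + 16*z - 24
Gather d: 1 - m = 1 - m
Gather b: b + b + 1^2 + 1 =2*b + 2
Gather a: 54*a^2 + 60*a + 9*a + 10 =54*a^2 + 69*a + 10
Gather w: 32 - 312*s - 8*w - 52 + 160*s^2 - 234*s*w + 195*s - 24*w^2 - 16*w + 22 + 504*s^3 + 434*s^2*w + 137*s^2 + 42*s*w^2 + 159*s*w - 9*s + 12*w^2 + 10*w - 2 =504*s^3 + 297*s^2 - 126*s + w^2*(42*s - 12) + w*(434*s^2 - 75*s - 14)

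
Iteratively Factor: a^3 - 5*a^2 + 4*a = (a - 1)*(a^2 - 4*a) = (a - 4)*(a - 1)*(a)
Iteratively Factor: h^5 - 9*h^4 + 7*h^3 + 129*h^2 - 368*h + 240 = (h + 4)*(h^4 - 13*h^3 + 59*h^2 - 107*h + 60) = (h - 1)*(h + 4)*(h^3 - 12*h^2 + 47*h - 60) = (h - 4)*(h - 1)*(h + 4)*(h^2 - 8*h + 15) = (h - 4)*(h - 3)*(h - 1)*(h + 4)*(h - 5)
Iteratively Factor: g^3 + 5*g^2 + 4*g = (g + 4)*(g^2 + g) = (g + 1)*(g + 4)*(g)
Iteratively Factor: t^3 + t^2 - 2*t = (t)*(t^2 + t - 2) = t*(t - 1)*(t + 2)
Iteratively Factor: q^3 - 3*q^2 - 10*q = (q - 5)*(q^2 + 2*q) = q*(q - 5)*(q + 2)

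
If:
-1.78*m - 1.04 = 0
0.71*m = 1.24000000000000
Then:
No Solution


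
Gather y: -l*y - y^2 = -l*y - y^2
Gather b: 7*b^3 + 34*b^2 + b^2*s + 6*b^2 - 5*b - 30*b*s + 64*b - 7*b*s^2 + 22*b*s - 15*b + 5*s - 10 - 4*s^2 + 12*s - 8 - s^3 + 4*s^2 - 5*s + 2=7*b^3 + b^2*(s + 40) + b*(-7*s^2 - 8*s + 44) - s^3 + 12*s - 16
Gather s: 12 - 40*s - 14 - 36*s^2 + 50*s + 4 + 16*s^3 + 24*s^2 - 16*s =16*s^3 - 12*s^2 - 6*s + 2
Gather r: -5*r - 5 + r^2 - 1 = r^2 - 5*r - 6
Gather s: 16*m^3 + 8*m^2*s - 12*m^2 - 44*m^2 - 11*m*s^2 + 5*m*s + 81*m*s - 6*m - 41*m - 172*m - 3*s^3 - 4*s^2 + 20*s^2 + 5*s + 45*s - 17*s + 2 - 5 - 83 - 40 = 16*m^3 - 56*m^2 - 219*m - 3*s^3 + s^2*(16 - 11*m) + s*(8*m^2 + 86*m + 33) - 126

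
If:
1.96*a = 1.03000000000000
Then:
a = 0.53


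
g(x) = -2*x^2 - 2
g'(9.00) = -36.00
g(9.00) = -164.00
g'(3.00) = -12.00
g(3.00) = -20.00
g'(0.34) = -1.36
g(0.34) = -2.23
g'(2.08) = -8.32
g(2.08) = -10.65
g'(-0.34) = 1.36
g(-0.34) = -2.23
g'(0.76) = -3.04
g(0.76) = -3.16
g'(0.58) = -2.32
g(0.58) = -2.67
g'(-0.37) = 1.48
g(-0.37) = -2.27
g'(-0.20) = 0.80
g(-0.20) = -2.08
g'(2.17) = -8.68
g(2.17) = -11.42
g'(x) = -4*x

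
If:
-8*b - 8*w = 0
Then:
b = -w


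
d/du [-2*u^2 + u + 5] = 1 - 4*u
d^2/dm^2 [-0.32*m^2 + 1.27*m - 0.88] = -0.640000000000000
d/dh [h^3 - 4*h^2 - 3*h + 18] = 3*h^2 - 8*h - 3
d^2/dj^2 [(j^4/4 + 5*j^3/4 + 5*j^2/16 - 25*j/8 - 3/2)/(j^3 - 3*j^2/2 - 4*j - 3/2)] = 15*(2*j^3 + 3*j^2 + 12*j - 5)/(4*(j^6 - 6*j^5 + 3*j^4 + 28*j^3 - 9*j^2 - 54*j - 27))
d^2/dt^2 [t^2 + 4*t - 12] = 2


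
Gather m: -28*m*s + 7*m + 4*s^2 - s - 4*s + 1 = m*(7 - 28*s) + 4*s^2 - 5*s + 1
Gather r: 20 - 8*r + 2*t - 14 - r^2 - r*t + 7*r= -r^2 + r*(-t - 1) + 2*t + 6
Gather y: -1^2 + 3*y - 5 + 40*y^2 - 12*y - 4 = 40*y^2 - 9*y - 10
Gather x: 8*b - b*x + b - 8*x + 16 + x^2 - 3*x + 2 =9*b + x^2 + x*(-b - 11) + 18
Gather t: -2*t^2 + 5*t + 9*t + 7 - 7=-2*t^2 + 14*t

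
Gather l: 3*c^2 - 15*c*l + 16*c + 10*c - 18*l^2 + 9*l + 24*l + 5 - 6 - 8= 3*c^2 + 26*c - 18*l^2 + l*(33 - 15*c) - 9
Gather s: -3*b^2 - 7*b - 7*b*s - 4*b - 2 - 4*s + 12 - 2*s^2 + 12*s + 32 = -3*b^2 - 11*b - 2*s^2 + s*(8 - 7*b) + 42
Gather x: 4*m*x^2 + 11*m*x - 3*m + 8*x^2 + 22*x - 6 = -3*m + x^2*(4*m + 8) + x*(11*m + 22) - 6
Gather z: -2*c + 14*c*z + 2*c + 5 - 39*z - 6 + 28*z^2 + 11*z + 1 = 28*z^2 + z*(14*c - 28)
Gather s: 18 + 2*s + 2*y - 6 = 2*s + 2*y + 12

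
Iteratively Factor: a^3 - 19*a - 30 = (a - 5)*(a^2 + 5*a + 6) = (a - 5)*(a + 2)*(a + 3)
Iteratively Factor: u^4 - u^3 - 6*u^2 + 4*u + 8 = (u + 1)*(u^3 - 2*u^2 - 4*u + 8) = (u - 2)*(u + 1)*(u^2 - 4) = (u - 2)*(u + 1)*(u + 2)*(u - 2)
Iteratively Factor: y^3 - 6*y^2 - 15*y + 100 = (y + 4)*(y^2 - 10*y + 25) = (y - 5)*(y + 4)*(y - 5)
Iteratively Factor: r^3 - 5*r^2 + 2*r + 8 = (r - 4)*(r^2 - r - 2) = (r - 4)*(r - 2)*(r + 1)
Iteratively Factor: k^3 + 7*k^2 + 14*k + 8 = (k + 2)*(k^2 + 5*k + 4) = (k + 1)*(k + 2)*(k + 4)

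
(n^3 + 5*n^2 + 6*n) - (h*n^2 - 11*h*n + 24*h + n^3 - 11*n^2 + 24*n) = -h*n^2 + 11*h*n - 24*h + 16*n^2 - 18*n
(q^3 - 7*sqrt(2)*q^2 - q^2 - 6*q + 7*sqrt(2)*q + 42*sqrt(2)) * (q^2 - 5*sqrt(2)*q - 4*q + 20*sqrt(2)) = q^5 - 12*sqrt(2)*q^4 - 5*q^4 + 68*q^3 + 60*sqrt(2)*q^3 - 326*q^2 + 24*sqrt(2)*q^2 - 288*sqrt(2)*q - 140*q + 1680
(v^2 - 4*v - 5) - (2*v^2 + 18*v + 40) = -v^2 - 22*v - 45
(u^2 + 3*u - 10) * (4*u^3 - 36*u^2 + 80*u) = 4*u^5 - 24*u^4 - 68*u^3 + 600*u^2 - 800*u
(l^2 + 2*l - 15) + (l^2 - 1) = 2*l^2 + 2*l - 16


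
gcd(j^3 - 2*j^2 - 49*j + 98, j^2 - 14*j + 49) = j - 7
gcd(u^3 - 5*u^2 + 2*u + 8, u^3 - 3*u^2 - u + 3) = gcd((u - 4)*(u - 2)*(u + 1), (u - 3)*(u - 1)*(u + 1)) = u + 1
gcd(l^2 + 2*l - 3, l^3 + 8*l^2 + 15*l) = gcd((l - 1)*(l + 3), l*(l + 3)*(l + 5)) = l + 3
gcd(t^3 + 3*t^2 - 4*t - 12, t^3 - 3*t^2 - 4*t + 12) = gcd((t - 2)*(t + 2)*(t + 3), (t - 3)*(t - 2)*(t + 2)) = t^2 - 4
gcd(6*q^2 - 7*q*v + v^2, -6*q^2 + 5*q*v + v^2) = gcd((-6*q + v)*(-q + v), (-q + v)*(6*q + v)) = q - v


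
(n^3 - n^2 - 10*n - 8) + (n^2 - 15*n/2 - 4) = n^3 - 35*n/2 - 12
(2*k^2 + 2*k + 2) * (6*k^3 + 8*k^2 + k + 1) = 12*k^5 + 28*k^4 + 30*k^3 + 20*k^2 + 4*k + 2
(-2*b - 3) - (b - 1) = -3*b - 2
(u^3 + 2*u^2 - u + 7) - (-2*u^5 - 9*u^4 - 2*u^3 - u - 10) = 2*u^5 + 9*u^4 + 3*u^3 + 2*u^2 + 17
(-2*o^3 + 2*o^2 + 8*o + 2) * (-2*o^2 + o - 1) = 4*o^5 - 6*o^4 - 12*o^3 + 2*o^2 - 6*o - 2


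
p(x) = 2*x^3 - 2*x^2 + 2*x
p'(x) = 6*x^2 - 4*x + 2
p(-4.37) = -213.84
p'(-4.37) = 134.06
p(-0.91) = -4.98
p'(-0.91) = 10.61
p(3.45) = 65.22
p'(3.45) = 59.62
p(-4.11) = -180.86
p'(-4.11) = 119.79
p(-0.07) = -0.15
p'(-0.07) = 2.31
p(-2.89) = -70.76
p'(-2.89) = 63.67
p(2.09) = 13.70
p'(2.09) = 19.85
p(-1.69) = -18.75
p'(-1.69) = 25.90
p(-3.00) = -78.00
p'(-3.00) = 68.00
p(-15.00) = -7230.00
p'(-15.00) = 1412.00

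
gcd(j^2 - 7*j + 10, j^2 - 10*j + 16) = j - 2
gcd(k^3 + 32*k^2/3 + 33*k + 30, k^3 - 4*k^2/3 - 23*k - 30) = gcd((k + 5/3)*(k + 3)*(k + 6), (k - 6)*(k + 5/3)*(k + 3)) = k^2 + 14*k/3 + 5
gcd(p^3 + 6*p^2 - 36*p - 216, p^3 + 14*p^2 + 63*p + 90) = p + 6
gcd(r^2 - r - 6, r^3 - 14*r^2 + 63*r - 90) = r - 3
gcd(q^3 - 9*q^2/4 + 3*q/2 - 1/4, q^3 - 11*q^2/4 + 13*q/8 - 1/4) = q - 1/4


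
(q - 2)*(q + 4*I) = q^2 - 2*q + 4*I*q - 8*I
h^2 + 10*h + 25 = (h + 5)^2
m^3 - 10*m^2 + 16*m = m*(m - 8)*(m - 2)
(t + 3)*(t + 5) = t^2 + 8*t + 15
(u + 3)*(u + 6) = u^2 + 9*u + 18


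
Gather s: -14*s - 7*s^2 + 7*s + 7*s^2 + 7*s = 0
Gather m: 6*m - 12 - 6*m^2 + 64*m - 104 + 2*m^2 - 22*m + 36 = -4*m^2 + 48*m - 80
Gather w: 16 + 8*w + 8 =8*w + 24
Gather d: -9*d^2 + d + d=-9*d^2 + 2*d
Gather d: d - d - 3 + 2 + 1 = 0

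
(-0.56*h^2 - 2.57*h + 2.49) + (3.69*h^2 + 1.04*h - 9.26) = 3.13*h^2 - 1.53*h - 6.77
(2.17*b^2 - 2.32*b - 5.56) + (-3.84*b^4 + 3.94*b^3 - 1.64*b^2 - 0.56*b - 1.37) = -3.84*b^4 + 3.94*b^3 + 0.53*b^2 - 2.88*b - 6.93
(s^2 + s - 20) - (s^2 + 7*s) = -6*s - 20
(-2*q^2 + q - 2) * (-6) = 12*q^2 - 6*q + 12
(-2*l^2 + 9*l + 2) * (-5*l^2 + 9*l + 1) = 10*l^4 - 63*l^3 + 69*l^2 + 27*l + 2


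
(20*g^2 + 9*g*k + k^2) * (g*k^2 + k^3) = 20*g^3*k^2 + 29*g^2*k^3 + 10*g*k^4 + k^5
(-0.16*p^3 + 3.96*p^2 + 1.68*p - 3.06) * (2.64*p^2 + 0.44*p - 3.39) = -0.4224*p^5 + 10.384*p^4 + 6.72*p^3 - 20.7636*p^2 - 7.0416*p + 10.3734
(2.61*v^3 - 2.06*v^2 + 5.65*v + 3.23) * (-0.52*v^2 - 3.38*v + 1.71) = -1.3572*v^5 - 7.7506*v^4 + 8.4879*v^3 - 24.2992*v^2 - 1.2559*v + 5.5233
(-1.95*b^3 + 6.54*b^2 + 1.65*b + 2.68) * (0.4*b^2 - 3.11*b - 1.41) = -0.78*b^5 + 8.6805*b^4 - 16.9299*b^3 - 13.2809*b^2 - 10.6613*b - 3.7788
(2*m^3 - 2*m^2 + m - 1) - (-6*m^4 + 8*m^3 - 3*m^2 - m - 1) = 6*m^4 - 6*m^3 + m^2 + 2*m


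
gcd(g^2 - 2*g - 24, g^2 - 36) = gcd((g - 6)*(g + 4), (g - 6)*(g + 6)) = g - 6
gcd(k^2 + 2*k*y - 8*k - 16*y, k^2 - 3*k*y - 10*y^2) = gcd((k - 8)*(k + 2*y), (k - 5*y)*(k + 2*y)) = k + 2*y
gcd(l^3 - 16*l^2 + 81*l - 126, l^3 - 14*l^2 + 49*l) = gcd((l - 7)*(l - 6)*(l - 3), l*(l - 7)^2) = l - 7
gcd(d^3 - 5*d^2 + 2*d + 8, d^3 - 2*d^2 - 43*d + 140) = d - 4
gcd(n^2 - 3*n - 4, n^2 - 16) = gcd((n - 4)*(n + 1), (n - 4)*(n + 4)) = n - 4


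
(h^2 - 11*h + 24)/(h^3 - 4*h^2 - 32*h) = (h - 3)/(h*(h + 4))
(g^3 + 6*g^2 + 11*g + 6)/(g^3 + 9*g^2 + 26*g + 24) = (g + 1)/(g + 4)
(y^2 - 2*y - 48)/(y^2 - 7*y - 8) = (y + 6)/(y + 1)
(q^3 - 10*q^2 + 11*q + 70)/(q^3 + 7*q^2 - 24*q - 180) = (q^2 - 5*q - 14)/(q^2 + 12*q + 36)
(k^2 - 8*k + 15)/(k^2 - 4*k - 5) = (k - 3)/(k + 1)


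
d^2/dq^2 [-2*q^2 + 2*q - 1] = -4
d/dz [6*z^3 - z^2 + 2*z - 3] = 18*z^2 - 2*z + 2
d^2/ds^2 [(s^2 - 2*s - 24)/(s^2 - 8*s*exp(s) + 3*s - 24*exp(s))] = 2*((2*(s - 1)*(8*s*exp(s) - 2*s + 32*exp(s) - 3) - (-s^2 + 2*s + 24)*(4*s*exp(s) + 20*exp(s) - 1))*(s^2 - 8*s*exp(s) + 3*s - 24*exp(s)) - (-s^2 + 2*s + 24)*(8*s*exp(s) - 2*s + 32*exp(s) - 3)^2 + (s^2 - 8*s*exp(s) + 3*s - 24*exp(s))^2)/(s^2 - 8*s*exp(s) + 3*s - 24*exp(s))^3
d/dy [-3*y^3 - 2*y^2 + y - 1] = -9*y^2 - 4*y + 1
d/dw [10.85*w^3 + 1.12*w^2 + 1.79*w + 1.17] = 32.55*w^2 + 2.24*w + 1.79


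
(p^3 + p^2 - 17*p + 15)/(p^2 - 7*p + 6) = (p^2 + 2*p - 15)/(p - 6)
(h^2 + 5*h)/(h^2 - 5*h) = (h + 5)/(h - 5)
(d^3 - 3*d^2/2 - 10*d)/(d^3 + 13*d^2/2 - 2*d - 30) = d*(d - 4)/(d^2 + 4*d - 12)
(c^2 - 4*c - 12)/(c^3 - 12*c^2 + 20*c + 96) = 1/(c - 8)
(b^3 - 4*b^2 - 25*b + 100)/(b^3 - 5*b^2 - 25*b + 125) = (b - 4)/(b - 5)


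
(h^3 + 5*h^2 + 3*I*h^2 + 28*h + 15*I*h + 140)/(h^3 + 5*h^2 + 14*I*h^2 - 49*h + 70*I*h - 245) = (h - 4*I)/(h + 7*I)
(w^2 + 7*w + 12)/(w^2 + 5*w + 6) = (w + 4)/(w + 2)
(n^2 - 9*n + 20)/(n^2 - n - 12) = (n - 5)/(n + 3)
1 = 1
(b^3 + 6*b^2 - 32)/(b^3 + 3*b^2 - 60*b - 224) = (b^2 + 2*b - 8)/(b^2 - b - 56)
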